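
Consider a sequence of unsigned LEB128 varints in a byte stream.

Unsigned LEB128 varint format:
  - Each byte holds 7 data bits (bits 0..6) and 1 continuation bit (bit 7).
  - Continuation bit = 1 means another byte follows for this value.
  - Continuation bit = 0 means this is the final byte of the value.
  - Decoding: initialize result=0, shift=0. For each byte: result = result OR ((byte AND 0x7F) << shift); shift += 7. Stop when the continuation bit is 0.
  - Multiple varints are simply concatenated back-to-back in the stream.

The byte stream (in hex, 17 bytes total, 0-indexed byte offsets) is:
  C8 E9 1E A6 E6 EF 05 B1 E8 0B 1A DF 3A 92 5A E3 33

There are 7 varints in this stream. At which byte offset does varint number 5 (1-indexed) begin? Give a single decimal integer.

Answer: 11

Derivation:
  byte[0]=0xC8 cont=1 payload=0x48=72: acc |= 72<<0 -> acc=72 shift=7
  byte[1]=0xE9 cont=1 payload=0x69=105: acc |= 105<<7 -> acc=13512 shift=14
  byte[2]=0x1E cont=0 payload=0x1E=30: acc |= 30<<14 -> acc=505032 shift=21 [end]
Varint 1: bytes[0:3] = C8 E9 1E -> value 505032 (3 byte(s))
  byte[3]=0xA6 cont=1 payload=0x26=38: acc |= 38<<0 -> acc=38 shift=7
  byte[4]=0xE6 cont=1 payload=0x66=102: acc |= 102<<7 -> acc=13094 shift=14
  byte[5]=0xEF cont=1 payload=0x6F=111: acc |= 111<<14 -> acc=1831718 shift=21
  byte[6]=0x05 cont=0 payload=0x05=5: acc |= 5<<21 -> acc=12317478 shift=28 [end]
Varint 2: bytes[3:7] = A6 E6 EF 05 -> value 12317478 (4 byte(s))
  byte[7]=0xB1 cont=1 payload=0x31=49: acc |= 49<<0 -> acc=49 shift=7
  byte[8]=0xE8 cont=1 payload=0x68=104: acc |= 104<<7 -> acc=13361 shift=14
  byte[9]=0x0B cont=0 payload=0x0B=11: acc |= 11<<14 -> acc=193585 shift=21 [end]
Varint 3: bytes[7:10] = B1 E8 0B -> value 193585 (3 byte(s))
  byte[10]=0x1A cont=0 payload=0x1A=26: acc |= 26<<0 -> acc=26 shift=7 [end]
Varint 4: bytes[10:11] = 1A -> value 26 (1 byte(s))
  byte[11]=0xDF cont=1 payload=0x5F=95: acc |= 95<<0 -> acc=95 shift=7
  byte[12]=0x3A cont=0 payload=0x3A=58: acc |= 58<<7 -> acc=7519 shift=14 [end]
Varint 5: bytes[11:13] = DF 3A -> value 7519 (2 byte(s))
  byte[13]=0x92 cont=1 payload=0x12=18: acc |= 18<<0 -> acc=18 shift=7
  byte[14]=0x5A cont=0 payload=0x5A=90: acc |= 90<<7 -> acc=11538 shift=14 [end]
Varint 6: bytes[13:15] = 92 5A -> value 11538 (2 byte(s))
  byte[15]=0xE3 cont=1 payload=0x63=99: acc |= 99<<0 -> acc=99 shift=7
  byte[16]=0x33 cont=0 payload=0x33=51: acc |= 51<<7 -> acc=6627 shift=14 [end]
Varint 7: bytes[15:17] = E3 33 -> value 6627 (2 byte(s))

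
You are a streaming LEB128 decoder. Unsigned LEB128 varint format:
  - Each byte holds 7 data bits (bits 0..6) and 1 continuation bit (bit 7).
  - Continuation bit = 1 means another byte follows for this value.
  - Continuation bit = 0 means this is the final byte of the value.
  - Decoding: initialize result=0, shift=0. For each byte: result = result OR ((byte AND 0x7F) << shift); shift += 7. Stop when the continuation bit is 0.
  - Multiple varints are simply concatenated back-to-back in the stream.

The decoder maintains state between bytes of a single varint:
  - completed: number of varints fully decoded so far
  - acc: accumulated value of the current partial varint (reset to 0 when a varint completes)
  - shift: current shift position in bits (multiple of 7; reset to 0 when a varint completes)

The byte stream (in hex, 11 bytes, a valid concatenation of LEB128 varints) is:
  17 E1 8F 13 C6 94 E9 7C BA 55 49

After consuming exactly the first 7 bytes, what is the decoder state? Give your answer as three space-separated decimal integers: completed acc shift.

byte[0]=0x17 cont=0 payload=0x17: varint #1 complete (value=23); reset -> completed=1 acc=0 shift=0
byte[1]=0xE1 cont=1 payload=0x61: acc |= 97<<0 -> completed=1 acc=97 shift=7
byte[2]=0x8F cont=1 payload=0x0F: acc |= 15<<7 -> completed=1 acc=2017 shift=14
byte[3]=0x13 cont=0 payload=0x13: varint #2 complete (value=313313); reset -> completed=2 acc=0 shift=0
byte[4]=0xC6 cont=1 payload=0x46: acc |= 70<<0 -> completed=2 acc=70 shift=7
byte[5]=0x94 cont=1 payload=0x14: acc |= 20<<7 -> completed=2 acc=2630 shift=14
byte[6]=0xE9 cont=1 payload=0x69: acc |= 105<<14 -> completed=2 acc=1722950 shift=21

Answer: 2 1722950 21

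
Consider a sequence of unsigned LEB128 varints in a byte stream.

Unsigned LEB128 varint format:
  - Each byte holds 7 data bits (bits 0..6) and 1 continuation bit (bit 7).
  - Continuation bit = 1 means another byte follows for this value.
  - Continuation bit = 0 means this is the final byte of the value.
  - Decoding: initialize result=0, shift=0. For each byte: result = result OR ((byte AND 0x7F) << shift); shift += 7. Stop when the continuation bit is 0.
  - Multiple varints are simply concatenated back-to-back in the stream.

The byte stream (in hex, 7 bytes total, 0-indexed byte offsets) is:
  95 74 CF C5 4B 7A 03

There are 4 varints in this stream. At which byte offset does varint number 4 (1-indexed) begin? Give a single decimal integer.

Answer: 6

Derivation:
  byte[0]=0x95 cont=1 payload=0x15=21: acc |= 21<<0 -> acc=21 shift=7
  byte[1]=0x74 cont=0 payload=0x74=116: acc |= 116<<7 -> acc=14869 shift=14 [end]
Varint 1: bytes[0:2] = 95 74 -> value 14869 (2 byte(s))
  byte[2]=0xCF cont=1 payload=0x4F=79: acc |= 79<<0 -> acc=79 shift=7
  byte[3]=0xC5 cont=1 payload=0x45=69: acc |= 69<<7 -> acc=8911 shift=14
  byte[4]=0x4B cont=0 payload=0x4B=75: acc |= 75<<14 -> acc=1237711 shift=21 [end]
Varint 2: bytes[2:5] = CF C5 4B -> value 1237711 (3 byte(s))
  byte[5]=0x7A cont=0 payload=0x7A=122: acc |= 122<<0 -> acc=122 shift=7 [end]
Varint 3: bytes[5:6] = 7A -> value 122 (1 byte(s))
  byte[6]=0x03 cont=0 payload=0x03=3: acc |= 3<<0 -> acc=3 shift=7 [end]
Varint 4: bytes[6:7] = 03 -> value 3 (1 byte(s))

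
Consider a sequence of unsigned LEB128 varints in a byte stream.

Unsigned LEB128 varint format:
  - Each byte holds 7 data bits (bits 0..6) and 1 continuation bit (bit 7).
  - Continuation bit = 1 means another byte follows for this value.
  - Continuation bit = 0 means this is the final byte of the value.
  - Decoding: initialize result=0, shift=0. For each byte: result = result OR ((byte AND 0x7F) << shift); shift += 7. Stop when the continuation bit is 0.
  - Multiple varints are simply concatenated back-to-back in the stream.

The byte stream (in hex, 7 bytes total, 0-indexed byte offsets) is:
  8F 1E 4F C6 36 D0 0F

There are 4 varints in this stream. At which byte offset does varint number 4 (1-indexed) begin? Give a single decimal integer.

Answer: 5

Derivation:
  byte[0]=0x8F cont=1 payload=0x0F=15: acc |= 15<<0 -> acc=15 shift=7
  byte[1]=0x1E cont=0 payload=0x1E=30: acc |= 30<<7 -> acc=3855 shift=14 [end]
Varint 1: bytes[0:2] = 8F 1E -> value 3855 (2 byte(s))
  byte[2]=0x4F cont=0 payload=0x4F=79: acc |= 79<<0 -> acc=79 shift=7 [end]
Varint 2: bytes[2:3] = 4F -> value 79 (1 byte(s))
  byte[3]=0xC6 cont=1 payload=0x46=70: acc |= 70<<0 -> acc=70 shift=7
  byte[4]=0x36 cont=0 payload=0x36=54: acc |= 54<<7 -> acc=6982 shift=14 [end]
Varint 3: bytes[3:5] = C6 36 -> value 6982 (2 byte(s))
  byte[5]=0xD0 cont=1 payload=0x50=80: acc |= 80<<0 -> acc=80 shift=7
  byte[6]=0x0F cont=0 payload=0x0F=15: acc |= 15<<7 -> acc=2000 shift=14 [end]
Varint 4: bytes[5:7] = D0 0F -> value 2000 (2 byte(s))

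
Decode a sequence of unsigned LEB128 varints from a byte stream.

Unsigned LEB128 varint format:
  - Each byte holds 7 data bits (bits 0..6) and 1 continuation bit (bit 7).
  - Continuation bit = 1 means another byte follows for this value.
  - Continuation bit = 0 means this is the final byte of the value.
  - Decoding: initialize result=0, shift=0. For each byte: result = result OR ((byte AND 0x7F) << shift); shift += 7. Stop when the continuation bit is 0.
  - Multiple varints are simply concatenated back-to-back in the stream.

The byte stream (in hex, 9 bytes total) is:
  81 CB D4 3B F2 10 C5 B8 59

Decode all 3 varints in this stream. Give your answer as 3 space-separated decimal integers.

  byte[0]=0x81 cont=1 payload=0x01=1: acc |= 1<<0 -> acc=1 shift=7
  byte[1]=0xCB cont=1 payload=0x4B=75: acc |= 75<<7 -> acc=9601 shift=14
  byte[2]=0xD4 cont=1 payload=0x54=84: acc |= 84<<14 -> acc=1385857 shift=21
  byte[3]=0x3B cont=0 payload=0x3B=59: acc |= 59<<21 -> acc=125117825 shift=28 [end]
Varint 1: bytes[0:4] = 81 CB D4 3B -> value 125117825 (4 byte(s))
  byte[4]=0xF2 cont=1 payload=0x72=114: acc |= 114<<0 -> acc=114 shift=7
  byte[5]=0x10 cont=0 payload=0x10=16: acc |= 16<<7 -> acc=2162 shift=14 [end]
Varint 2: bytes[4:6] = F2 10 -> value 2162 (2 byte(s))
  byte[6]=0xC5 cont=1 payload=0x45=69: acc |= 69<<0 -> acc=69 shift=7
  byte[7]=0xB8 cont=1 payload=0x38=56: acc |= 56<<7 -> acc=7237 shift=14
  byte[8]=0x59 cont=0 payload=0x59=89: acc |= 89<<14 -> acc=1465413 shift=21 [end]
Varint 3: bytes[6:9] = C5 B8 59 -> value 1465413 (3 byte(s))

Answer: 125117825 2162 1465413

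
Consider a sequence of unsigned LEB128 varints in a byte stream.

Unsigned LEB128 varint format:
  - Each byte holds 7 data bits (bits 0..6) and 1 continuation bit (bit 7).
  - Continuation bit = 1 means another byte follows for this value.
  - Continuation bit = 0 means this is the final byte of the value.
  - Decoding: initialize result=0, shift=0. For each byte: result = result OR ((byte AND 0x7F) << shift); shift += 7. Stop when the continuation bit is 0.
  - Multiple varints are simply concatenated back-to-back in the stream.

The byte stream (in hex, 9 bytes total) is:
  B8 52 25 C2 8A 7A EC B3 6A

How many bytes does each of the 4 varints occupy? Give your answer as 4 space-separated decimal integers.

Answer: 2 1 3 3

Derivation:
  byte[0]=0xB8 cont=1 payload=0x38=56: acc |= 56<<0 -> acc=56 shift=7
  byte[1]=0x52 cont=0 payload=0x52=82: acc |= 82<<7 -> acc=10552 shift=14 [end]
Varint 1: bytes[0:2] = B8 52 -> value 10552 (2 byte(s))
  byte[2]=0x25 cont=0 payload=0x25=37: acc |= 37<<0 -> acc=37 shift=7 [end]
Varint 2: bytes[2:3] = 25 -> value 37 (1 byte(s))
  byte[3]=0xC2 cont=1 payload=0x42=66: acc |= 66<<0 -> acc=66 shift=7
  byte[4]=0x8A cont=1 payload=0x0A=10: acc |= 10<<7 -> acc=1346 shift=14
  byte[5]=0x7A cont=0 payload=0x7A=122: acc |= 122<<14 -> acc=2000194 shift=21 [end]
Varint 3: bytes[3:6] = C2 8A 7A -> value 2000194 (3 byte(s))
  byte[6]=0xEC cont=1 payload=0x6C=108: acc |= 108<<0 -> acc=108 shift=7
  byte[7]=0xB3 cont=1 payload=0x33=51: acc |= 51<<7 -> acc=6636 shift=14
  byte[8]=0x6A cont=0 payload=0x6A=106: acc |= 106<<14 -> acc=1743340 shift=21 [end]
Varint 4: bytes[6:9] = EC B3 6A -> value 1743340 (3 byte(s))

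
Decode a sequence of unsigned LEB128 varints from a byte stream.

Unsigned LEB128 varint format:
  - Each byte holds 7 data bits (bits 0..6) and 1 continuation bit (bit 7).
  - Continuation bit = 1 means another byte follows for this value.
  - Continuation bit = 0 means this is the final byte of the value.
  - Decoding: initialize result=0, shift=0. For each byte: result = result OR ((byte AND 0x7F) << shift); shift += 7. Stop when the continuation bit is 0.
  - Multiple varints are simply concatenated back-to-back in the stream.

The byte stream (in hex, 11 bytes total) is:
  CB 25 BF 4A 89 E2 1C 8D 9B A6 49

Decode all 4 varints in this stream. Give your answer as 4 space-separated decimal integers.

  byte[0]=0xCB cont=1 payload=0x4B=75: acc |= 75<<0 -> acc=75 shift=7
  byte[1]=0x25 cont=0 payload=0x25=37: acc |= 37<<7 -> acc=4811 shift=14 [end]
Varint 1: bytes[0:2] = CB 25 -> value 4811 (2 byte(s))
  byte[2]=0xBF cont=1 payload=0x3F=63: acc |= 63<<0 -> acc=63 shift=7
  byte[3]=0x4A cont=0 payload=0x4A=74: acc |= 74<<7 -> acc=9535 shift=14 [end]
Varint 2: bytes[2:4] = BF 4A -> value 9535 (2 byte(s))
  byte[4]=0x89 cont=1 payload=0x09=9: acc |= 9<<0 -> acc=9 shift=7
  byte[5]=0xE2 cont=1 payload=0x62=98: acc |= 98<<7 -> acc=12553 shift=14
  byte[6]=0x1C cont=0 payload=0x1C=28: acc |= 28<<14 -> acc=471305 shift=21 [end]
Varint 3: bytes[4:7] = 89 E2 1C -> value 471305 (3 byte(s))
  byte[7]=0x8D cont=1 payload=0x0D=13: acc |= 13<<0 -> acc=13 shift=7
  byte[8]=0x9B cont=1 payload=0x1B=27: acc |= 27<<7 -> acc=3469 shift=14
  byte[9]=0xA6 cont=1 payload=0x26=38: acc |= 38<<14 -> acc=626061 shift=21
  byte[10]=0x49 cont=0 payload=0x49=73: acc |= 73<<21 -> acc=153718157 shift=28 [end]
Varint 4: bytes[7:11] = 8D 9B A6 49 -> value 153718157 (4 byte(s))

Answer: 4811 9535 471305 153718157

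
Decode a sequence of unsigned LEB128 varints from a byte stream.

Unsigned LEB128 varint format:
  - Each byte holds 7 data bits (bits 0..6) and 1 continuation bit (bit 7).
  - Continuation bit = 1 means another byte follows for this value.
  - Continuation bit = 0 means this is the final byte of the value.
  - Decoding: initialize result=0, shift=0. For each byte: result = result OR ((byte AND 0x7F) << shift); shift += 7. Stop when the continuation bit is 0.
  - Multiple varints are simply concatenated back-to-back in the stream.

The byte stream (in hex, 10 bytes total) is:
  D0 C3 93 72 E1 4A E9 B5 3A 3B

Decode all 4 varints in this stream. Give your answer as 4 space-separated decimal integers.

  byte[0]=0xD0 cont=1 payload=0x50=80: acc |= 80<<0 -> acc=80 shift=7
  byte[1]=0xC3 cont=1 payload=0x43=67: acc |= 67<<7 -> acc=8656 shift=14
  byte[2]=0x93 cont=1 payload=0x13=19: acc |= 19<<14 -> acc=319952 shift=21
  byte[3]=0x72 cont=0 payload=0x72=114: acc |= 114<<21 -> acc=239395280 shift=28 [end]
Varint 1: bytes[0:4] = D0 C3 93 72 -> value 239395280 (4 byte(s))
  byte[4]=0xE1 cont=1 payload=0x61=97: acc |= 97<<0 -> acc=97 shift=7
  byte[5]=0x4A cont=0 payload=0x4A=74: acc |= 74<<7 -> acc=9569 shift=14 [end]
Varint 2: bytes[4:6] = E1 4A -> value 9569 (2 byte(s))
  byte[6]=0xE9 cont=1 payload=0x69=105: acc |= 105<<0 -> acc=105 shift=7
  byte[7]=0xB5 cont=1 payload=0x35=53: acc |= 53<<7 -> acc=6889 shift=14
  byte[8]=0x3A cont=0 payload=0x3A=58: acc |= 58<<14 -> acc=957161 shift=21 [end]
Varint 3: bytes[6:9] = E9 B5 3A -> value 957161 (3 byte(s))
  byte[9]=0x3B cont=0 payload=0x3B=59: acc |= 59<<0 -> acc=59 shift=7 [end]
Varint 4: bytes[9:10] = 3B -> value 59 (1 byte(s))

Answer: 239395280 9569 957161 59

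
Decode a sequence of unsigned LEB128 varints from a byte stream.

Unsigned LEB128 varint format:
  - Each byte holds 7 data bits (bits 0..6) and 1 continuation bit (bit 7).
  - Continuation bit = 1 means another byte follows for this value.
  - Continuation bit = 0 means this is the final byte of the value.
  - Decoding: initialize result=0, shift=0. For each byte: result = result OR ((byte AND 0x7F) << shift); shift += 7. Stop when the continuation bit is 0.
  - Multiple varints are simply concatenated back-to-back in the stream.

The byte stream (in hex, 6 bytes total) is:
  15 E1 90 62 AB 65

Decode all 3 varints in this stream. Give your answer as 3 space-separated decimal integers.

  byte[0]=0x15 cont=0 payload=0x15=21: acc |= 21<<0 -> acc=21 shift=7 [end]
Varint 1: bytes[0:1] = 15 -> value 21 (1 byte(s))
  byte[1]=0xE1 cont=1 payload=0x61=97: acc |= 97<<0 -> acc=97 shift=7
  byte[2]=0x90 cont=1 payload=0x10=16: acc |= 16<<7 -> acc=2145 shift=14
  byte[3]=0x62 cont=0 payload=0x62=98: acc |= 98<<14 -> acc=1607777 shift=21 [end]
Varint 2: bytes[1:4] = E1 90 62 -> value 1607777 (3 byte(s))
  byte[4]=0xAB cont=1 payload=0x2B=43: acc |= 43<<0 -> acc=43 shift=7
  byte[5]=0x65 cont=0 payload=0x65=101: acc |= 101<<7 -> acc=12971 shift=14 [end]
Varint 3: bytes[4:6] = AB 65 -> value 12971 (2 byte(s))

Answer: 21 1607777 12971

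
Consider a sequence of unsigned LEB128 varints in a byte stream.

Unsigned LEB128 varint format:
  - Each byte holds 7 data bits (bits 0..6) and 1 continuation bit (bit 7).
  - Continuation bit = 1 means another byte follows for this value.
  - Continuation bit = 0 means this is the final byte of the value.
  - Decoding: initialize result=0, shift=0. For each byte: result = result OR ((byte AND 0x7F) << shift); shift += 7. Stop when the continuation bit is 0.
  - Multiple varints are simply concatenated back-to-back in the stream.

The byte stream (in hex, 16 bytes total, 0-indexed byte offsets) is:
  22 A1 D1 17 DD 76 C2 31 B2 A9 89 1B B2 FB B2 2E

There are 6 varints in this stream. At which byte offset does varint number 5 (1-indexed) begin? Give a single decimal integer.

  byte[0]=0x22 cont=0 payload=0x22=34: acc |= 34<<0 -> acc=34 shift=7 [end]
Varint 1: bytes[0:1] = 22 -> value 34 (1 byte(s))
  byte[1]=0xA1 cont=1 payload=0x21=33: acc |= 33<<0 -> acc=33 shift=7
  byte[2]=0xD1 cont=1 payload=0x51=81: acc |= 81<<7 -> acc=10401 shift=14
  byte[3]=0x17 cont=0 payload=0x17=23: acc |= 23<<14 -> acc=387233 shift=21 [end]
Varint 2: bytes[1:4] = A1 D1 17 -> value 387233 (3 byte(s))
  byte[4]=0xDD cont=1 payload=0x5D=93: acc |= 93<<0 -> acc=93 shift=7
  byte[5]=0x76 cont=0 payload=0x76=118: acc |= 118<<7 -> acc=15197 shift=14 [end]
Varint 3: bytes[4:6] = DD 76 -> value 15197 (2 byte(s))
  byte[6]=0xC2 cont=1 payload=0x42=66: acc |= 66<<0 -> acc=66 shift=7
  byte[7]=0x31 cont=0 payload=0x31=49: acc |= 49<<7 -> acc=6338 shift=14 [end]
Varint 4: bytes[6:8] = C2 31 -> value 6338 (2 byte(s))
  byte[8]=0xB2 cont=1 payload=0x32=50: acc |= 50<<0 -> acc=50 shift=7
  byte[9]=0xA9 cont=1 payload=0x29=41: acc |= 41<<7 -> acc=5298 shift=14
  byte[10]=0x89 cont=1 payload=0x09=9: acc |= 9<<14 -> acc=152754 shift=21
  byte[11]=0x1B cont=0 payload=0x1B=27: acc |= 27<<21 -> acc=56775858 shift=28 [end]
Varint 5: bytes[8:12] = B2 A9 89 1B -> value 56775858 (4 byte(s))
  byte[12]=0xB2 cont=1 payload=0x32=50: acc |= 50<<0 -> acc=50 shift=7
  byte[13]=0xFB cont=1 payload=0x7B=123: acc |= 123<<7 -> acc=15794 shift=14
  byte[14]=0xB2 cont=1 payload=0x32=50: acc |= 50<<14 -> acc=834994 shift=21
  byte[15]=0x2E cont=0 payload=0x2E=46: acc |= 46<<21 -> acc=97303986 shift=28 [end]
Varint 6: bytes[12:16] = B2 FB B2 2E -> value 97303986 (4 byte(s))

Answer: 8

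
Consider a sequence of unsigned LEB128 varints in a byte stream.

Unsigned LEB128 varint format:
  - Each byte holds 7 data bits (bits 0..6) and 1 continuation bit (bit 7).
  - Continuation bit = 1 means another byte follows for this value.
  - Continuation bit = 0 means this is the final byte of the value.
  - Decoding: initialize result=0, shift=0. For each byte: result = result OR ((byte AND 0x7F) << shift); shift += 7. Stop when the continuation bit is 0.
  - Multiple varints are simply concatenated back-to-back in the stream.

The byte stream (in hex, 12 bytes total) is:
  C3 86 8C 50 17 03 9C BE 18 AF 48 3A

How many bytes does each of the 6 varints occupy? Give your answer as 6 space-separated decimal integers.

Answer: 4 1 1 3 2 1

Derivation:
  byte[0]=0xC3 cont=1 payload=0x43=67: acc |= 67<<0 -> acc=67 shift=7
  byte[1]=0x86 cont=1 payload=0x06=6: acc |= 6<<7 -> acc=835 shift=14
  byte[2]=0x8C cont=1 payload=0x0C=12: acc |= 12<<14 -> acc=197443 shift=21
  byte[3]=0x50 cont=0 payload=0x50=80: acc |= 80<<21 -> acc=167969603 shift=28 [end]
Varint 1: bytes[0:4] = C3 86 8C 50 -> value 167969603 (4 byte(s))
  byte[4]=0x17 cont=0 payload=0x17=23: acc |= 23<<0 -> acc=23 shift=7 [end]
Varint 2: bytes[4:5] = 17 -> value 23 (1 byte(s))
  byte[5]=0x03 cont=0 payload=0x03=3: acc |= 3<<0 -> acc=3 shift=7 [end]
Varint 3: bytes[5:6] = 03 -> value 3 (1 byte(s))
  byte[6]=0x9C cont=1 payload=0x1C=28: acc |= 28<<0 -> acc=28 shift=7
  byte[7]=0xBE cont=1 payload=0x3E=62: acc |= 62<<7 -> acc=7964 shift=14
  byte[8]=0x18 cont=0 payload=0x18=24: acc |= 24<<14 -> acc=401180 shift=21 [end]
Varint 4: bytes[6:9] = 9C BE 18 -> value 401180 (3 byte(s))
  byte[9]=0xAF cont=1 payload=0x2F=47: acc |= 47<<0 -> acc=47 shift=7
  byte[10]=0x48 cont=0 payload=0x48=72: acc |= 72<<7 -> acc=9263 shift=14 [end]
Varint 5: bytes[9:11] = AF 48 -> value 9263 (2 byte(s))
  byte[11]=0x3A cont=0 payload=0x3A=58: acc |= 58<<0 -> acc=58 shift=7 [end]
Varint 6: bytes[11:12] = 3A -> value 58 (1 byte(s))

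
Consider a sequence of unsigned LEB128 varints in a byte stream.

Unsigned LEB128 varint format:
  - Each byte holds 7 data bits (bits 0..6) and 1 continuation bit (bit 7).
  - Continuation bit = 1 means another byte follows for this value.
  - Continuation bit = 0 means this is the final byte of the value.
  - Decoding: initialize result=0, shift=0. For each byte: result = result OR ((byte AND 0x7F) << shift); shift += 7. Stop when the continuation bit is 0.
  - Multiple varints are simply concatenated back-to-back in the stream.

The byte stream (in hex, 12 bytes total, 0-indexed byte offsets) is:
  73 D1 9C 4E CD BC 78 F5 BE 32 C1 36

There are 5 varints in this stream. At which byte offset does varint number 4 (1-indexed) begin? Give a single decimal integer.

Answer: 7

Derivation:
  byte[0]=0x73 cont=0 payload=0x73=115: acc |= 115<<0 -> acc=115 shift=7 [end]
Varint 1: bytes[0:1] = 73 -> value 115 (1 byte(s))
  byte[1]=0xD1 cont=1 payload=0x51=81: acc |= 81<<0 -> acc=81 shift=7
  byte[2]=0x9C cont=1 payload=0x1C=28: acc |= 28<<7 -> acc=3665 shift=14
  byte[3]=0x4E cont=0 payload=0x4E=78: acc |= 78<<14 -> acc=1281617 shift=21 [end]
Varint 2: bytes[1:4] = D1 9C 4E -> value 1281617 (3 byte(s))
  byte[4]=0xCD cont=1 payload=0x4D=77: acc |= 77<<0 -> acc=77 shift=7
  byte[5]=0xBC cont=1 payload=0x3C=60: acc |= 60<<7 -> acc=7757 shift=14
  byte[6]=0x78 cont=0 payload=0x78=120: acc |= 120<<14 -> acc=1973837 shift=21 [end]
Varint 3: bytes[4:7] = CD BC 78 -> value 1973837 (3 byte(s))
  byte[7]=0xF5 cont=1 payload=0x75=117: acc |= 117<<0 -> acc=117 shift=7
  byte[8]=0xBE cont=1 payload=0x3E=62: acc |= 62<<7 -> acc=8053 shift=14
  byte[9]=0x32 cont=0 payload=0x32=50: acc |= 50<<14 -> acc=827253 shift=21 [end]
Varint 4: bytes[7:10] = F5 BE 32 -> value 827253 (3 byte(s))
  byte[10]=0xC1 cont=1 payload=0x41=65: acc |= 65<<0 -> acc=65 shift=7
  byte[11]=0x36 cont=0 payload=0x36=54: acc |= 54<<7 -> acc=6977 shift=14 [end]
Varint 5: bytes[10:12] = C1 36 -> value 6977 (2 byte(s))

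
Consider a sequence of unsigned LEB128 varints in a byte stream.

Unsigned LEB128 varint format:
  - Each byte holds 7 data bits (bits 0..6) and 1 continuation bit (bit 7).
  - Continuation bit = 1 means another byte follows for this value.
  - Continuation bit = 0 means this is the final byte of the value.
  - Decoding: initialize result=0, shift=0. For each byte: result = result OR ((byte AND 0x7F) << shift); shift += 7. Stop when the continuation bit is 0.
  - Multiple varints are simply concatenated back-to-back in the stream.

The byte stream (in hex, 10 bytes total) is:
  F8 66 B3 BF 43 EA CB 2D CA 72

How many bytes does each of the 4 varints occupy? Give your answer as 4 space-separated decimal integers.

Answer: 2 3 3 2

Derivation:
  byte[0]=0xF8 cont=1 payload=0x78=120: acc |= 120<<0 -> acc=120 shift=7
  byte[1]=0x66 cont=0 payload=0x66=102: acc |= 102<<7 -> acc=13176 shift=14 [end]
Varint 1: bytes[0:2] = F8 66 -> value 13176 (2 byte(s))
  byte[2]=0xB3 cont=1 payload=0x33=51: acc |= 51<<0 -> acc=51 shift=7
  byte[3]=0xBF cont=1 payload=0x3F=63: acc |= 63<<7 -> acc=8115 shift=14
  byte[4]=0x43 cont=0 payload=0x43=67: acc |= 67<<14 -> acc=1105843 shift=21 [end]
Varint 2: bytes[2:5] = B3 BF 43 -> value 1105843 (3 byte(s))
  byte[5]=0xEA cont=1 payload=0x6A=106: acc |= 106<<0 -> acc=106 shift=7
  byte[6]=0xCB cont=1 payload=0x4B=75: acc |= 75<<7 -> acc=9706 shift=14
  byte[7]=0x2D cont=0 payload=0x2D=45: acc |= 45<<14 -> acc=746986 shift=21 [end]
Varint 3: bytes[5:8] = EA CB 2D -> value 746986 (3 byte(s))
  byte[8]=0xCA cont=1 payload=0x4A=74: acc |= 74<<0 -> acc=74 shift=7
  byte[9]=0x72 cont=0 payload=0x72=114: acc |= 114<<7 -> acc=14666 shift=14 [end]
Varint 4: bytes[8:10] = CA 72 -> value 14666 (2 byte(s))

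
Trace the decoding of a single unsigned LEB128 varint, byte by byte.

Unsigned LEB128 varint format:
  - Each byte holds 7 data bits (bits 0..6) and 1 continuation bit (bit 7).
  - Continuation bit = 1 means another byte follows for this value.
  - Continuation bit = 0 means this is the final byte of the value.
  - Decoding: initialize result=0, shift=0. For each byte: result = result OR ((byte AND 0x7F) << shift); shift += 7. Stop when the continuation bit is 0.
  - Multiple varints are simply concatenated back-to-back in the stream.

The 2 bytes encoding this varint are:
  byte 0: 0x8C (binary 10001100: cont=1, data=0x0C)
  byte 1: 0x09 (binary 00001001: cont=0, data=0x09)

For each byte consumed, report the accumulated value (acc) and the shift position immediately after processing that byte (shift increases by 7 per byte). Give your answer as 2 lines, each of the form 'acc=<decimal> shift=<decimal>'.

byte 0=0x8C: payload=0x0C=12, contrib = 12<<0 = 12; acc -> 12, shift -> 7
byte 1=0x09: payload=0x09=9, contrib = 9<<7 = 1152; acc -> 1164, shift -> 14

Answer: acc=12 shift=7
acc=1164 shift=14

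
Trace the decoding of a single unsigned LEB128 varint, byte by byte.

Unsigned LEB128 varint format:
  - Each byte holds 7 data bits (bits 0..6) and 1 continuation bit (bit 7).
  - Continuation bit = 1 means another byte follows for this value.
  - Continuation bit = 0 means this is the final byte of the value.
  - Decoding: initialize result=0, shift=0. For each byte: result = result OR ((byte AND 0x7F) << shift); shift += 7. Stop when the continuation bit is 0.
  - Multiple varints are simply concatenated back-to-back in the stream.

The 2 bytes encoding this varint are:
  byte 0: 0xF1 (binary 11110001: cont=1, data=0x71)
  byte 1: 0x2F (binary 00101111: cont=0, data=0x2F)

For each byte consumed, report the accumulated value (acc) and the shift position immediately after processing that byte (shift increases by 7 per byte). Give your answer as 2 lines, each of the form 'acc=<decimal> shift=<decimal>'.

byte 0=0xF1: payload=0x71=113, contrib = 113<<0 = 113; acc -> 113, shift -> 7
byte 1=0x2F: payload=0x2F=47, contrib = 47<<7 = 6016; acc -> 6129, shift -> 14

Answer: acc=113 shift=7
acc=6129 shift=14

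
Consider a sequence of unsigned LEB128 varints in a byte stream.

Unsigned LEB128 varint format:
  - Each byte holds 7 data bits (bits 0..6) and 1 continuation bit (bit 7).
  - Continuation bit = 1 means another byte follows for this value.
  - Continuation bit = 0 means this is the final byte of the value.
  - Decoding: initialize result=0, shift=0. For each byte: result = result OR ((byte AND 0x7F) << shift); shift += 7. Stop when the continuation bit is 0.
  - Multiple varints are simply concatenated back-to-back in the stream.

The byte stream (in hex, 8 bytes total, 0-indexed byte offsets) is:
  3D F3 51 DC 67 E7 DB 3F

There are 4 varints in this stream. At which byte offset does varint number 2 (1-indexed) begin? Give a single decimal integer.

Answer: 1

Derivation:
  byte[0]=0x3D cont=0 payload=0x3D=61: acc |= 61<<0 -> acc=61 shift=7 [end]
Varint 1: bytes[0:1] = 3D -> value 61 (1 byte(s))
  byte[1]=0xF3 cont=1 payload=0x73=115: acc |= 115<<0 -> acc=115 shift=7
  byte[2]=0x51 cont=0 payload=0x51=81: acc |= 81<<7 -> acc=10483 shift=14 [end]
Varint 2: bytes[1:3] = F3 51 -> value 10483 (2 byte(s))
  byte[3]=0xDC cont=1 payload=0x5C=92: acc |= 92<<0 -> acc=92 shift=7
  byte[4]=0x67 cont=0 payload=0x67=103: acc |= 103<<7 -> acc=13276 shift=14 [end]
Varint 3: bytes[3:5] = DC 67 -> value 13276 (2 byte(s))
  byte[5]=0xE7 cont=1 payload=0x67=103: acc |= 103<<0 -> acc=103 shift=7
  byte[6]=0xDB cont=1 payload=0x5B=91: acc |= 91<<7 -> acc=11751 shift=14
  byte[7]=0x3F cont=0 payload=0x3F=63: acc |= 63<<14 -> acc=1043943 shift=21 [end]
Varint 4: bytes[5:8] = E7 DB 3F -> value 1043943 (3 byte(s))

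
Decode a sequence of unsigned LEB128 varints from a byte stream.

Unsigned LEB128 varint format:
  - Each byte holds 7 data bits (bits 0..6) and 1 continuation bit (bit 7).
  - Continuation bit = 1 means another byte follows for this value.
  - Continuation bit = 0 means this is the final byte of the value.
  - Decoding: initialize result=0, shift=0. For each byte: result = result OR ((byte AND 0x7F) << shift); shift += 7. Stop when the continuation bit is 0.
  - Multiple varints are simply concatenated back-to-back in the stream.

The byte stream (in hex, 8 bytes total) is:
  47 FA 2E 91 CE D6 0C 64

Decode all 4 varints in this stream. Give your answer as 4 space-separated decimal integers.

  byte[0]=0x47 cont=0 payload=0x47=71: acc |= 71<<0 -> acc=71 shift=7 [end]
Varint 1: bytes[0:1] = 47 -> value 71 (1 byte(s))
  byte[1]=0xFA cont=1 payload=0x7A=122: acc |= 122<<0 -> acc=122 shift=7
  byte[2]=0x2E cont=0 payload=0x2E=46: acc |= 46<<7 -> acc=6010 shift=14 [end]
Varint 2: bytes[1:3] = FA 2E -> value 6010 (2 byte(s))
  byte[3]=0x91 cont=1 payload=0x11=17: acc |= 17<<0 -> acc=17 shift=7
  byte[4]=0xCE cont=1 payload=0x4E=78: acc |= 78<<7 -> acc=10001 shift=14
  byte[5]=0xD6 cont=1 payload=0x56=86: acc |= 86<<14 -> acc=1419025 shift=21
  byte[6]=0x0C cont=0 payload=0x0C=12: acc |= 12<<21 -> acc=26584849 shift=28 [end]
Varint 3: bytes[3:7] = 91 CE D6 0C -> value 26584849 (4 byte(s))
  byte[7]=0x64 cont=0 payload=0x64=100: acc |= 100<<0 -> acc=100 shift=7 [end]
Varint 4: bytes[7:8] = 64 -> value 100 (1 byte(s))

Answer: 71 6010 26584849 100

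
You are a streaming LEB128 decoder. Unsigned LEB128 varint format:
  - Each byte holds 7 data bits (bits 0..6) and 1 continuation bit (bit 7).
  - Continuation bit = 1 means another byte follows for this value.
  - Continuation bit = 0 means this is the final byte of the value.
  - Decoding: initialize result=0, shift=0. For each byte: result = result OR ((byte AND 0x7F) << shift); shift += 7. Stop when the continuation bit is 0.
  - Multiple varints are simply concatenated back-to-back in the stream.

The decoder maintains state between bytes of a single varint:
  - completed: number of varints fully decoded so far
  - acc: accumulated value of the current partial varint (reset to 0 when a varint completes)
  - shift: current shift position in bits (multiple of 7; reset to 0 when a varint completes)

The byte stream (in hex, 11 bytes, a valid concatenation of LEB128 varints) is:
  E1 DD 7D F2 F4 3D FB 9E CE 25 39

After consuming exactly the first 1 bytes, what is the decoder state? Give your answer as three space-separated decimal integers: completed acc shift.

Answer: 0 97 7

Derivation:
byte[0]=0xE1 cont=1 payload=0x61: acc |= 97<<0 -> completed=0 acc=97 shift=7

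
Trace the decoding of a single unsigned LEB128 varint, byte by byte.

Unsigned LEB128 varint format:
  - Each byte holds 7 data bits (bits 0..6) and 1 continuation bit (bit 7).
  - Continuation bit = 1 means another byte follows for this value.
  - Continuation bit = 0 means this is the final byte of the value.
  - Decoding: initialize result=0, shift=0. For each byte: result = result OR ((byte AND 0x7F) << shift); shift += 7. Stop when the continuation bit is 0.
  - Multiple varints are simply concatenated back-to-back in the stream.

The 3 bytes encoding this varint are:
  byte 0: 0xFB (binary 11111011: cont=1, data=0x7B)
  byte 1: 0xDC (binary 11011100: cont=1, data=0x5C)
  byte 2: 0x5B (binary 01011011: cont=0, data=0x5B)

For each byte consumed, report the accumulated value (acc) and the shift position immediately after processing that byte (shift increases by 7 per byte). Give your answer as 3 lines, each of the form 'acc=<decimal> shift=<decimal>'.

byte 0=0xFB: payload=0x7B=123, contrib = 123<<0 = 123; acc -> 123, shift -> 7
byte 1=0xDC: payload=0x5C=92, contrib = 92<<7 = 11776; acc -> 11899, shift -> 14
byte 2=0x5B: payload=0x5B=91, contrib = 91<<14 = 1490944; acc -> 1502843, shift -> 21

Answer: acc=123 shift=7
acc=11899 shift=14
acc=1502843 shift=21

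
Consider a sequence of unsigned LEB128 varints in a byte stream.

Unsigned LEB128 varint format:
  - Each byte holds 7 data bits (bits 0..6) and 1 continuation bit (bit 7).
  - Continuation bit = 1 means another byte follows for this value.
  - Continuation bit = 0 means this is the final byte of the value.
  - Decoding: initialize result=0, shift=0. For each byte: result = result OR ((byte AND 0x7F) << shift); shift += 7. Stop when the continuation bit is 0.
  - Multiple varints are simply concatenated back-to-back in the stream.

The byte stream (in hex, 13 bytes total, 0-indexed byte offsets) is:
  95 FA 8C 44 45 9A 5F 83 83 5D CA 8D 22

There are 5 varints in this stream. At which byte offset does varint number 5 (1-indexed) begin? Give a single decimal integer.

  byte[0]=0x95 cont=1 payload=0x15=21: acc |= 21<<0 -> acc=21 shift=7
  byte[1]=0xFA cont=1 payload=0x7A=122: acc |= 122<<7 -> acc=15637 shift=14
  byte[2]=0x8C cont=1 payload=0x0C=12: acc |= 12<<14 -> acc=212245 shift=21
  byte[3]=0x44 cont=0 payload=0x44=68: acc |= 68<<21 -> acc=142818581 shift=28 [end]
Varint 1: bytes[0:4] = 95 FA 8C 44 -> value 142818581 (4 byte(s))
  byte[4]=0x45 cont=0 payload=0x45=69: acc |= 69<<0 -> acc=69 shift=7 [end]
Varint 2: bytes[4:5] = 45 -> value 69 (1 byte(s))
  byte[5]=0x9A cont=1 payload=0x1A=26: acc |= 26<<0 -> acc=26 shift=7
  byte[6]=0x5F cont=0 payload=0x5F=95: acc |= 95<<7 -> acc=12186 shift=14 [end]
Varint 3: bytes[5:7] = 9A 5F -> value 12186 (2 byte(s))
  byte[7]=0x83 cont=1 payload=0x03=3: acc |= 3<<0 -> acc=3 shift=7
  byte[8]=0x83 cont=1 payload=0x03=3: acc |= 3<<7 -> acc=387 shift=14
  byte[9]=0x5D cont=0 payload=0x5D=93: acc |= 93<<14 -> acc=1524099 shift=21 [end]
Varint 4: bytes[7:10] = 83 83 5D -> value 1524099 (3 byte(s))
  byte[10]=0xCA cont=1 payload=0x4A=74: acc |= 74<<0 -> acc=74 shift=7
  byte[11]=0x8D cont=1 payload=0x0D=13: acc |= 13<<7 -> acc=1738 shift=14
  byte[12]=0x22 cont=0 payload=0x22=34: acc |= 34<<14 -> acc=558794 shift=21 [end]
Varint 5: bytes[10:13] = CA 8D 22 -> value 558794 (3 byte(s))

Answer: 10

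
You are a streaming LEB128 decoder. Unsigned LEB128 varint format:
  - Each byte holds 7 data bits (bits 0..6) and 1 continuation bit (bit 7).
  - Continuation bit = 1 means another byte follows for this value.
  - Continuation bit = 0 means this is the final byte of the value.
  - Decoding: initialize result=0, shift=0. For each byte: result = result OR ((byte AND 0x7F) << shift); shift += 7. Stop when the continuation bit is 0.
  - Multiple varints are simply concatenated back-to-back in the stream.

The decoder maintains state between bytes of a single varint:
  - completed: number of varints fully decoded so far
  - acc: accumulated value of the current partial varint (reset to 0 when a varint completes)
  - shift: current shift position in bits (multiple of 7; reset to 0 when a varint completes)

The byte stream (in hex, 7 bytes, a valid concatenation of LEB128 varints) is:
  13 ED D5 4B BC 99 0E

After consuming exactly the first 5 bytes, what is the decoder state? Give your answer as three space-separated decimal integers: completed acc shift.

Answer: 2 60 7

Derivation:
byte[0]=0x13 cont=0 payload=0x13: varint #1 complete (value=19); reset -> completed=1 acc=0 shift=0
byte[1]=0xED cont=1 payload=0x6D: acc |= 109<<0 -> completed=1 acc=109 shift=7
byte[2]=0xD5 cont=1 payload=0x55: acc |= 85<<7 -> completed=1 acc=10989 shift=14
byte[3]=0x4B cont=0 payload=0x4B: varint #2 complete (value=1239789); reset -> completed=2 acc=0 shift=0
byte[4]=0xBC cont=1 payload=0x3C: acc |= 60<<0 -> completed=2 acc=60 shift=7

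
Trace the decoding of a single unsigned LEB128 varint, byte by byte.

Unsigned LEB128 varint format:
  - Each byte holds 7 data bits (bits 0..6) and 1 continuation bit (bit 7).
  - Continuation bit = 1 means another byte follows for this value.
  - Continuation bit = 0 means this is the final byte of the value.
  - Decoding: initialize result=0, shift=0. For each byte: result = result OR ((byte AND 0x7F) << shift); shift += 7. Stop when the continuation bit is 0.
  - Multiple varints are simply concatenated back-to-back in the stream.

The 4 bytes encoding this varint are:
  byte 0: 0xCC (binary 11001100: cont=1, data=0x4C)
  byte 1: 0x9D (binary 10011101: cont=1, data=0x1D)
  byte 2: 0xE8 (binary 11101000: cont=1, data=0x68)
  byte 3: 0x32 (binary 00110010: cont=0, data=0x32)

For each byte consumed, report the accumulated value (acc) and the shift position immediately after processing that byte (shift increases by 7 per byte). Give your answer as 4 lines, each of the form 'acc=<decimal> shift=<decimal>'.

Answer: acc=76 shift=7
acc=3788 shift=14
acc=1707724 shift=21
acc=106565324 shift=28

Derivation:
byte 0=0xCC: payload=0x4C=76, contrib = 76<<0 = 76; acc -> 76, shift -> 7
byte 1=0x9D: payload=0x1D=29, contrib = 29<<7 = 3712; acc -> 3788, shift -> 14
byte 2=0xE8: payload=0x68=104, contrib = 104<<14 = 1703936; acc -> 1707724, shift -> 21
byte 3=0x32: payload=0x32=50, contrib = 50<<21 = 104857600; acc -> 106565324, shift -> 28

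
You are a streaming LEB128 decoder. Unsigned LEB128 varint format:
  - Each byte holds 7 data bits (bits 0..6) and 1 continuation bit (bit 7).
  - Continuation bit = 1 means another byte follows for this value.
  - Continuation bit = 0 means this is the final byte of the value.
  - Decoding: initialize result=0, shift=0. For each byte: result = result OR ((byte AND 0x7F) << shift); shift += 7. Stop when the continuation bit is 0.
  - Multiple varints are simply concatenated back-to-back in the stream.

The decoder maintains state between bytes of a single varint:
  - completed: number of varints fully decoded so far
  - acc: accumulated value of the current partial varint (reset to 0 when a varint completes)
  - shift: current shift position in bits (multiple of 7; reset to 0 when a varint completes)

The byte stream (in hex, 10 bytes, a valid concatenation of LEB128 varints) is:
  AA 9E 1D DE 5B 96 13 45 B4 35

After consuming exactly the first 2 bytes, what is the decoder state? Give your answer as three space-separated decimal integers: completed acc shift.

byte[0]=0xAA cont=1 payload=0x2A: acc |= 42<<0 -> completed=0 acc=42 shift=7
byte[1]=0x9E cont=1 payload=0x1E: acc |= 30<<7 -> completed=0 acc=3882 shift=14

Answer: 0 3882 14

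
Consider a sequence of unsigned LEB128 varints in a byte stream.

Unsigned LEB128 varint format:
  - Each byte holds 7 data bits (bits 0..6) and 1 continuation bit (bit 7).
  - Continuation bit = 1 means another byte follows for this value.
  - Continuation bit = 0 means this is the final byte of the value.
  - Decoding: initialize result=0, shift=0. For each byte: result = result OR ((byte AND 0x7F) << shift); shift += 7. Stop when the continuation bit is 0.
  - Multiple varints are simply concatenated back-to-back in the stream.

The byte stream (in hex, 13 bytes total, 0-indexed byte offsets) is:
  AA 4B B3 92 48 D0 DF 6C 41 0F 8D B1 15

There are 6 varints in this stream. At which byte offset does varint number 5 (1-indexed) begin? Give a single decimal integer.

Answer: 9

Derivation:
  byte[0]=0xAA cont=1 payload=0x2A=42: acc |= 42<<0 -> acc=42 shift=7
  byte[1]=0x4B cont=0 payload=0x4B=75: acc |= 75<<7 -> acc=9642 shift=14 [end]
Varint 1: bytes[0:2] = AA 4B -> value 9642 (2 byte(s))
  byte[2]=0xB3 cont=1 payload=0x33=51: acc |= 51<<0 -> acc=51 shift=7
  byte[3]=0x92 cont=1 payload=0x12=18: acc |= 18<<7 -> acc=2355 shift=14
  byte[4]=0x48 cont=0 payload=0x48=72: acc |= 72<<14 -> acc=1182003 shift=21 [end]
Varint 2: bytes[2:5] = B3 92 48 -> value 1182003 (3 byte(s))
  byte[5]=0xD0 cont=1 payload=0x50=80: acc |= 80<<0 -> acc=80 shift=7
  byte[6]=0xDF cont=1 payload=0x5F=95: acc |= 95<<7 -> acc=12240 shift=14
  byte[7]=0x6C cont=0 payload=0x6C=108: acc |= 108<<14 -> acc=1781712 shift=21 [end]
Varint 3: bytes[5:8] = D0 DF 6C -> value 1781712 (3 byte(s))
  byte[8]=0x41 cont=0 payload=0x41=65: acc |= 65<<0 -> acc=65 shift=7 [end]
Varint 4: bytes[8:9] = 41 -> value 65 (1 byte(s))
  byte[9]=0x0F cont=0 payload=0x0F=15: acc |= 15<<0 -> acc=15 shift=7 [end]
Varint 5: bytes[9:10] = 0F -> value 15 (1 byte(s))
  byte[10]=0x8D cont=1 payload=0x0D=13: acc |= 13<<0 -> acc=13 shift=7
  byte[11]=0xB1 cont=1 payload=0x31=49: acc |= 49<<7 -> acc=6285 shift=14
  byte[12]=0x15 cont=0 payload=0x15=21: acc |= 21<<14 -> acc=350349 shift=21 [end]
Varint 6: bytes[10:13] = 8D B1 15 -> value 350349 (3 byte(s))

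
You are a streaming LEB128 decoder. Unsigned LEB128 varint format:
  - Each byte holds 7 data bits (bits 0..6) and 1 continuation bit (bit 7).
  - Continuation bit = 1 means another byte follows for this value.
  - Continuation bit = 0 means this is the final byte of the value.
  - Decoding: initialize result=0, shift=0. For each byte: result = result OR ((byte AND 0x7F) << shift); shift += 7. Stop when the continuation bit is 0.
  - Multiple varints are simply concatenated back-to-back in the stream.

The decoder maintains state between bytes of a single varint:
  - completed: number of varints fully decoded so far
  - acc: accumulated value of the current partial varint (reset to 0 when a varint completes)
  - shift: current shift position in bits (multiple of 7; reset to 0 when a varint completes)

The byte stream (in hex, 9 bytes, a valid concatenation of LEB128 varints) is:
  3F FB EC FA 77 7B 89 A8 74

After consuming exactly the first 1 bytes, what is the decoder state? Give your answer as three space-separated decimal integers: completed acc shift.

byte[0]=0x3F cont=0 payload=0x3F: varint #1 complete (value=63); reset -> completed=1 acc=0 shift=0

Answer: 1 0 0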